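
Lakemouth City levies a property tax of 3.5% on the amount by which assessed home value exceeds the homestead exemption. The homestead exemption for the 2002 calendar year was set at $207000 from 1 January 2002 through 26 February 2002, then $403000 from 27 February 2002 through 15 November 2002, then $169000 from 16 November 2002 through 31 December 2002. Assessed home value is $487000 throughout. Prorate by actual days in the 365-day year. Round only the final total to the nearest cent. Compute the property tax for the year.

1 January – 26 February 2002: 57 days, exemption $207000 → ($487000 − $207000) × 3.5% × 57/365 = $1530.4110
27 February – 15 November 2002: 262 days, exemption $403000 → ($487000 − $403000) × 3.5% × 262/365 = $2110.3562
16 November – 31 December 2002: 46 days, exemption $169000 → ($487000 − $169000) × 3.5% × 46/365 = $1402.6849
Total = $5043.4521

$5043.45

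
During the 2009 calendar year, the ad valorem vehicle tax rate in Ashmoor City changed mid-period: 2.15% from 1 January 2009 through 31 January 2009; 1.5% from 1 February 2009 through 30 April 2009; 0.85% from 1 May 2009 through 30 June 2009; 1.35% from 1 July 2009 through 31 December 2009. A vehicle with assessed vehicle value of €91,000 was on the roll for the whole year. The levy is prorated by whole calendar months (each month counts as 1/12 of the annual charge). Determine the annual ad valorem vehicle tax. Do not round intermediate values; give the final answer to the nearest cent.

1 January – 31 January 2009: 1 month at 2.15% → €91,000 × 2.15% × 1/12 = €163.0417
1 February – 30 April 2009: 3 months at 1.5% → €91,000 × 1.5% × 3/12 = €341.2500
1 May – 30 June 2009: 2 months at 0.85% → €91,000 × 0.85% × 2/12 = €128.9167
1 July – 31 December 2009: 6 months at 1.35% → €91,000 × 1.35% × 6/12 = €614.2500
Total = €1,247.4583

€1,247.46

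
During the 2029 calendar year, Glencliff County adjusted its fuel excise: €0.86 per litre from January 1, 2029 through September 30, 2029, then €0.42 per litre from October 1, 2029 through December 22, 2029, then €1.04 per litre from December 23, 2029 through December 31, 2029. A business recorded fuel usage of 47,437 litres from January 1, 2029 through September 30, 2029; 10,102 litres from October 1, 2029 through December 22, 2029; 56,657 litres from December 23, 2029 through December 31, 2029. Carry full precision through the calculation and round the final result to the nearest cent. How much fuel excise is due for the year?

€103961.94

January 1 – September 30, 2029: 47,437 litres at €0.86/litre → €40795.82
October 1 – December 22, 2029: 10,102 litres at €0.42/litre → €4242.84
December 23 – December 31, 2029: 56,657 litres at €1.04/litre → €58923.28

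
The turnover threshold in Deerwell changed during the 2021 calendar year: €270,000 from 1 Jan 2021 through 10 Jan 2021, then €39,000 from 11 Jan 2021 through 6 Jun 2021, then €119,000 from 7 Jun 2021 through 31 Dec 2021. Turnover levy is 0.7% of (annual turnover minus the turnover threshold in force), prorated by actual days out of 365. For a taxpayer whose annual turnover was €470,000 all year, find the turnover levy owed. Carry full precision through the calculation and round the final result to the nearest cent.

1 Jan – 10 Jan 2021: 10 days, exemption €270,000 → (€470,000 − €270,000) × 0.7% × 10/365 = €38.3562
11 Jan – 6 Jun 2021: 147 days, exemption €39,000 → (€470,000 − €39,000) × 0.7% × 147/365 = €1,215.0658
7 Jun – 31 Dec 2021: 208 days, exemption €119,000 → (€470,000 − €119,000) × 0.7% × 208/365 = €1,400.1534
Total = €2,653.5753

€2,653.58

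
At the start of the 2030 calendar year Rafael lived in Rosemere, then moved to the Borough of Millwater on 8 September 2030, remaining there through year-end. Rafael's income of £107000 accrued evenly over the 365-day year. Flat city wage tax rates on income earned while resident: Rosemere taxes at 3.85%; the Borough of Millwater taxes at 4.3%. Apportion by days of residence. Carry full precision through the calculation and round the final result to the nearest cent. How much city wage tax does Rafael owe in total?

Rosemere, 1 January – 7 September 2030: 250 days → £107000 × 3.85% × 250/365 = £2821.5753
The Borough of Millwater, 8 September – 31 December 2030: 115 days → £107000 × 4.3% × 115/365 = £1449.6301
Total = £4271.2055

£4271.21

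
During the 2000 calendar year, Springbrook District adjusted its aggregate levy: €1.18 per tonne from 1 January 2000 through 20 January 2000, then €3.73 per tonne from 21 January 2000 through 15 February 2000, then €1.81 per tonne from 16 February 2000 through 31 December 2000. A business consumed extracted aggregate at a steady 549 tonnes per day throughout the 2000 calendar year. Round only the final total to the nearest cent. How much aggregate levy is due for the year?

€384,179.22

1 January – 20 January 2000: 20 days × 549 tonnes/day = 10,980 tonnes at €1.18/tonne → €12,956.40
21 January – 15 February 2000: 26 days × 549 tonnes/day = 14,274 tonnes at €3.73/tonne → €53,242.02
16 February – 31 December 2000: 320 days × 549 tonnes/day = 175,680 tonnes at €1.81/tonne → €317,980.80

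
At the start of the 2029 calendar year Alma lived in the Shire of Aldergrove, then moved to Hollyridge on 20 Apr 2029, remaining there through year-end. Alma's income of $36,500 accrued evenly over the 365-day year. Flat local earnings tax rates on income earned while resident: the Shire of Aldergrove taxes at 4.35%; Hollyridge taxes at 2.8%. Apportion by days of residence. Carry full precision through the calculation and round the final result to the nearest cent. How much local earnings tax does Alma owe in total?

The Shire of Aldergrove, 1 Jan – 19 Apr 2029: 109 days → $36,500 × 4.35% × 109/365 = $474.1500
Hollyridge, 20 Apr – 31 Dec 2029: 256 days → $36,500 × 2.8% × 256/365 = $716.8000
Total = $1,190.9500

$1,190.95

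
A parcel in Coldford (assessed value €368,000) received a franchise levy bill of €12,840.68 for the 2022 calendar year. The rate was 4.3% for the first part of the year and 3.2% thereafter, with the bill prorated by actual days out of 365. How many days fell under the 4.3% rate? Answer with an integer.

Let d = days at the first rate; then 365 − d days at the second rate.
€368,000 × [4.3%·d + 3.2%·(365−d)] / 365 = €12,840.68
Solving gives d = 96, so the new rate took effect on April 7, 2022.

96 days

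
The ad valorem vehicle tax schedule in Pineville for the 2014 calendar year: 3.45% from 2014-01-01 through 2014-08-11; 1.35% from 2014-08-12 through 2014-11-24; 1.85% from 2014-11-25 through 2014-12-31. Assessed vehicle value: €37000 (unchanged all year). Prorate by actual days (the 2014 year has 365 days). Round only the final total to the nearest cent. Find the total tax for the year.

€992.97

2014-01-01 to 2014-08-11: 223 days at 3.45% → €37000 × 3.45% × 223/365 = €779.8890
2014-08-12 to 2014-11-24: 105 days at 1.35% → €37000 × 1.35% × 105/365 = €143.6918
2014-11-25 to 2014-12-31: 37 days at 1.85% → €37000 × 1.85% × 37/365 = €69.3877
Total = €992.9685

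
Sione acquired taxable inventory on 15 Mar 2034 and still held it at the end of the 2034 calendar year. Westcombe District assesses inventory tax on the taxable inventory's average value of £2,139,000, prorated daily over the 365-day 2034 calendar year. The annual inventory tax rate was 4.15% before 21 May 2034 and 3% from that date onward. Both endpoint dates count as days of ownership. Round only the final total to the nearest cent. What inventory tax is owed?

15 Mar – 20 May 2034: 67 days at 4.15% → £2,139,000 × 4.15% × 67/365 = £16,294.4918
21 May – 31 Dec 2034: 225 days at 3% → £2,139,000 × 3% × 225/365 = £39,556.8493
Total = £55,851.3411

£55,851.34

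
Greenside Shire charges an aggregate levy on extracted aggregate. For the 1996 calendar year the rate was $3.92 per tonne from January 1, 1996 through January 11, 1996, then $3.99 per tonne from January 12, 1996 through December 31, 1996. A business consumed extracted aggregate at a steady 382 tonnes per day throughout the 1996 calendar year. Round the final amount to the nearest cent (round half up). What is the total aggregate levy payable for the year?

January 1 – January 11, 1996: 11 days × 382 tonnes/day = 4,202 tonnes at $3.92/tonne → $16,471.84
January 12 – December 31, 1996: 355 days × 382 tonnes/day = 135,610 tonnes at $3.99/tonne → $541,083.90

$557,555.74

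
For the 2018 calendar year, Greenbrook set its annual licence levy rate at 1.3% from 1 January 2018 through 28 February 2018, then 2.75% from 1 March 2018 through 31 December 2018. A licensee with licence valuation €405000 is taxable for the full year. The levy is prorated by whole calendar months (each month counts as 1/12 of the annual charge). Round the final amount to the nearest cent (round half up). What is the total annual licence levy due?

1 January – 28 February 2018: 2 months at 1.3% → €405000 × 1.3% × 2/12 = €877.5000
1 March – 31 December 2018: 10 months at 2.75% → €405000 × 2.75% × 10/12 = €9281.2500
Total = €10158.7500

€10158.75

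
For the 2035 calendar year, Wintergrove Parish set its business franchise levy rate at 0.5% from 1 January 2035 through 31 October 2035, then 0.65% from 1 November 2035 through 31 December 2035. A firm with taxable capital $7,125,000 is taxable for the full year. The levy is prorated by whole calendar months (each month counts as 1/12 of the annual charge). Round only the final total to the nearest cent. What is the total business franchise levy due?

$37,406.25

1 January – 31 October 2035: 10 months at 0.5% → $7,125,000 × 0.5% × 10/12 = $29,687.5000
1 November – 31 December 2035: 2 months at 0.65% → $7,125,000 × 0.65% × 2/12 = $7,718.7500
Total = $37,406.2500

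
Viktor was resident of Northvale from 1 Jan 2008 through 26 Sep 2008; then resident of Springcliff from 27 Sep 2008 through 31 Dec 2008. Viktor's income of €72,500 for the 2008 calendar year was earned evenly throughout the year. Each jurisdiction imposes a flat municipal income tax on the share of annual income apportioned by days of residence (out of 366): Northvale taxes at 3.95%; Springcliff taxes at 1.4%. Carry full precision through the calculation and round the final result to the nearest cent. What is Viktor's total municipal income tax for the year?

€2,378.83

Northvale, 1 Jan – 26 Sep 2008: 270 days → €72,500 × 3.95% × 270/366 = €2,112.6025
Springcliff, 27 Sep – 31 Dec 2008: 96 days → €72,500 × 1.4% × 96/366 = €266.2295
Total = €2,378.8320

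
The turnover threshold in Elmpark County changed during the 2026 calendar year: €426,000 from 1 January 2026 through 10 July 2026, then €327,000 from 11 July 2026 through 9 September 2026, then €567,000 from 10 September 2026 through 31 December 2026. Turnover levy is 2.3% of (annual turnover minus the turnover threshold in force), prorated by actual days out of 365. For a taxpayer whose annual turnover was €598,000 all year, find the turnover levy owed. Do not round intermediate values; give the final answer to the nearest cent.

1 January – 10 July 2026: 191 days, exemption €426,000 → (€598,000 − €426,000) × 2.3% × 191/365 = €2,070.1260
11 July – 9 September 2026: 61 days, exemption €327,000 → (€598,000 − €327,000) × 2.3% × 61/365 = €1,041.6795
10 September – 31 December 2026: 113 days, exemption €567,000 → (€598,000 − €567,000) × 2.3% × 113/365 = €220.7370
Total = €3,332.5425

€3,332.54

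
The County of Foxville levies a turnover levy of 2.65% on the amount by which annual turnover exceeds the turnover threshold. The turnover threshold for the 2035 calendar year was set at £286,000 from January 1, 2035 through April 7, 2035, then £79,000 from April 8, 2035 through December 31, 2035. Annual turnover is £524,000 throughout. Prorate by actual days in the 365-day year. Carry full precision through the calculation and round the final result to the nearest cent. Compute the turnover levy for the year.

January 1 – April 7, 2035: 97 days, exemption £286,000 → (£524,000 − £286,000) × 2.65% × 97/365 = £1,676.1068
April 8 – December 31, 2035: 268 days, exemption £79,000 → (£524,000 − £79,000) × 2.65% × 268/365 = £8,658.6027
Total = £10,334.7096

£10,334.71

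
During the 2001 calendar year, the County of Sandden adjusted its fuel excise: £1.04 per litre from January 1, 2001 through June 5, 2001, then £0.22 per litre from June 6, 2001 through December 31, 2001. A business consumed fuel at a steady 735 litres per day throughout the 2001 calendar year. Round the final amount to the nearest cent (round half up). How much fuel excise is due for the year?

£153041.70

January 1 – June 5, 2001: 156 days × 735 litres/day = 114,660 litres at £1.04/litre → £119246.40
June 6 – December 31, 2001: 209 days × 735 litres/day = 153,615 litres at £0.22/litre → £33795.30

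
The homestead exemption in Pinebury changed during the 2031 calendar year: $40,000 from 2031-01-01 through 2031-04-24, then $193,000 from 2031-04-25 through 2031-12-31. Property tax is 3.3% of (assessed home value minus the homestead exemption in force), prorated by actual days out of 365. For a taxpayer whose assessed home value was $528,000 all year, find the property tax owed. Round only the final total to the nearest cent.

2031-01-01 to 2031-04-24: 114 days, exemption $40,000 → ($528,000 − $40,000) × 3.3% × 114/365 = $5,029.7425
2031-04-25 to 2031-12-31: 251 days, exemption $193,000 → ($528,000 − $193,000) × 3.3% × 251/365 = $7,602.2055
Total = $12,631.9479

$12,631.95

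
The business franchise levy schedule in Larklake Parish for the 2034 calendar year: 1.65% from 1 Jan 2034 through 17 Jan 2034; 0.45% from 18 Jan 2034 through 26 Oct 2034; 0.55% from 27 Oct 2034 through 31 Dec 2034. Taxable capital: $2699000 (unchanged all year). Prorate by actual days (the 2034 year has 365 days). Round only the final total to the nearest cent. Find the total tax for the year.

1 Jan – 17 Jan 2034: 17 days at 1.65% → $2699000 × 1.65% × 17/365 = $2074.1630
18 Jan – 26 Oct 2034: 282 days at 0.45% → $2699000 × 0.45% × 282/365 = $9383.6466
27 Oct – 31 Dec 2034: 66 days at 0.55% → $2699000 × 0.55% × 66/365 = $2684.2110
Total = $14142.0205

$14142.02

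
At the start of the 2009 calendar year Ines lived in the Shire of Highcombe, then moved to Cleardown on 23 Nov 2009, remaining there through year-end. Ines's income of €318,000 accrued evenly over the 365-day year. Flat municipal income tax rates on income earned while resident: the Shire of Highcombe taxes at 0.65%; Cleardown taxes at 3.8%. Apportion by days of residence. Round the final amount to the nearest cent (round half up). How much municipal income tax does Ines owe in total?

The Shire of Highcombe, 1 Jan – 22 Nov 2009: 326 days → €318,000 × 0.65% × 326/365 = €1,846.1425
Cleardown, 23 Nov – 31 Dec 2009: 39 days → €318,000 × 3.8% × 39/365 = €1,291.1671
Total = €3,137.3096

€3,137.31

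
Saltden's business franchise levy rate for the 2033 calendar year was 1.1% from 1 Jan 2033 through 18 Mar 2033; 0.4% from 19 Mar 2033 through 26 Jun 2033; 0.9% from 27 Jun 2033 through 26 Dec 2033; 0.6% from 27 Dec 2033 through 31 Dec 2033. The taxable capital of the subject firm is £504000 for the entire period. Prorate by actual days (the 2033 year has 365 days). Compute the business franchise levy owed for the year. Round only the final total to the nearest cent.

£4037.52

1 Jan – 18 Mar 2033: 77 days at 1.1% → £504000 × 1.1% × 77/365 = £1169.5562
19 Mar – 26 Jun 2033: 100 days at 0.4% → £504000 × 0.4% × 100/365 = £552.3288
27 Jun – 26 Dec 2033: 183 days at 0.9% → £504000 × 0.9% × 183/365 = £2274.2137
27 Dec – 31 Dec 2033: 5 days at 0.6% → £504000 × 0.6% × 5/365 = £41.4247
Total = £4037.5233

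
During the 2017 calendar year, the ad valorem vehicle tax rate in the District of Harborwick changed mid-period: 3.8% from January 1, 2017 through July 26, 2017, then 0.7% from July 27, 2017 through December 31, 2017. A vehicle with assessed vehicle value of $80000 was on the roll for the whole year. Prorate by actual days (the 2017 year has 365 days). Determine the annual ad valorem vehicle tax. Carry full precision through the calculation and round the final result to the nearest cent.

January 1 – July 26, 2017: 207 days at 3.8% → $80000 × 3.8% × 207/365 = $1724.0548
July 27 – December 31, 2017: 158 days at 0.7% → $80000 × 0.7% × 158/365 = $242.4110
Total = $1966.4658

$1966.47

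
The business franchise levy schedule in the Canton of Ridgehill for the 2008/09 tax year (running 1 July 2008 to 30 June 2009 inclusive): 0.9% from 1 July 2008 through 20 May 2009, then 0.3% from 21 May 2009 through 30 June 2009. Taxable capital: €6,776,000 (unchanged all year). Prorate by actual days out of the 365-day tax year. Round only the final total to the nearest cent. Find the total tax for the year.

1 July 2008 – 20 May 2009: 324 days at 0.9% → €6,776,000 × 0.9% × 324/365 = €54,133.7425
21 May – 30 June 2009: 41 days at 0.3% → €6,776,000 × 0.3% × 41/365 = €2,283.4192
Total = €56,417.1616

€56,417.16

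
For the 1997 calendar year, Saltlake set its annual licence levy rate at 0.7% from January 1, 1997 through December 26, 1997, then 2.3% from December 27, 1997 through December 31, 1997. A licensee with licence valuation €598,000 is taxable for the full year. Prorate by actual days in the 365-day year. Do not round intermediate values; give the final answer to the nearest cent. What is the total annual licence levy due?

€4,317.07

January 1 – December 26, 1997: 360 days at 0.7% → €598,000 × 0.7% × 360/365 = €4,128.6575
December 27 – December 31, 1997: 5 days at 2.3% → €598,000 × 2.3% × 5/365 = €188.4110
Total = €4,317.0685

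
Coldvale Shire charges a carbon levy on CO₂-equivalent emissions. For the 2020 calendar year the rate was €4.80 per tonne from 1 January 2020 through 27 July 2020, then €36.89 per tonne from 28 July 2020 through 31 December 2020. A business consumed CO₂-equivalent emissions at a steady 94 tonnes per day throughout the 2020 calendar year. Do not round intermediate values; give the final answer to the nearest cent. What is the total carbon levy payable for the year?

1 January – 27 July 2020: 209 days × 94 tonnes/day = 19,646 tonnes at €4.80/tonne → €94,300.80
28 July – 31 December 2020: 157 days × 94 tonnes/day = 14,758 tonnes at €36.89/tonne → €544,422.62

€638,723.42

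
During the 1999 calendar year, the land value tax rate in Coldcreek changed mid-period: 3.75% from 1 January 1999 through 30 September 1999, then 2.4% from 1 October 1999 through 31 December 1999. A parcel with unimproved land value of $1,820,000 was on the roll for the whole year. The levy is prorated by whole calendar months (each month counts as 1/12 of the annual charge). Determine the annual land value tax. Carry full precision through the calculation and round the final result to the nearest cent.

$62,107.50

1 January – 30 September 1999: 9 months at 3.75% → $1,820,000 × 3.75% × 9/12 = $51,187.5000
1 October – 31 December 1999: 3 months at 2.4% → $1,820,000 × 2.4% × 3/12 = $10,920.0000
Total = $62,107.5000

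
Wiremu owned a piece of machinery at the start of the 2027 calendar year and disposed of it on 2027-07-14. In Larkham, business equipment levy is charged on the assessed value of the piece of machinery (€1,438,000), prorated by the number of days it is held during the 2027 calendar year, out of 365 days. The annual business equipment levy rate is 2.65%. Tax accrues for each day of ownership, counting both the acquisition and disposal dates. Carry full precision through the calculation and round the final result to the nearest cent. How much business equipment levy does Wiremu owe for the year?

€20,358.53

Days held (2027-01-01 to 2027-07-14): 195 out of 365
Tax = €1,438,000 × 2.65% × 195/365 = €20,358.5342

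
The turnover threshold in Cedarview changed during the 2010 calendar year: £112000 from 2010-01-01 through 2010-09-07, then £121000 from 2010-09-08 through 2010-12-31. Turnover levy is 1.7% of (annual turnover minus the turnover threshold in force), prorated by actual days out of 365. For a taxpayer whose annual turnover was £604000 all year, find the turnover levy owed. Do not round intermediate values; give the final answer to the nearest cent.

£8315.79

2010-01-01 to 2010-09-07: 250 days, exemption £112000 → (£604000 − £112000) × 1.7% × 250/365 = £5728.7671
2010-09-08 to 2010-12-31: 115 days, exemption £121000 → (£604000 − £121000) × 1.7% × 115/365 = £2587.0274
Total = £8315.7945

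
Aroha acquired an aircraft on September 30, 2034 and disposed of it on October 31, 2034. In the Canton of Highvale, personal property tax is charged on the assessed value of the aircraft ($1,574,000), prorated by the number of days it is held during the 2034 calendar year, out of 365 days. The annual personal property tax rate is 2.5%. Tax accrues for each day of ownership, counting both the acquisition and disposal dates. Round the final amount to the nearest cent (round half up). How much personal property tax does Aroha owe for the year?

Days held (September 30 – October 31, 2034): 32 out of 365
Tax = $1,574,000 × 2.5% × 32/365 = $3,449.8630

$3,449.86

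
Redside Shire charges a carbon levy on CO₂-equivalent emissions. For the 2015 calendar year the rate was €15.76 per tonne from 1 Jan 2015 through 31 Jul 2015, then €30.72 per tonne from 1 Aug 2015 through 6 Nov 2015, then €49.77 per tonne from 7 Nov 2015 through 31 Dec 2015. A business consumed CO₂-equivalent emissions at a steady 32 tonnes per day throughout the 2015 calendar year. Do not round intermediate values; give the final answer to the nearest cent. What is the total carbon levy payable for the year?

€290,848.96

1 Jan – 31 Jul 2015: 212 days × 32 tonnes/day = 6,784 tonnes at €15.76/tonne → €106,915.84
1 Aug – 6 Nov 2015: 98 days × 32 tonnes/day = 3,136 tonnes at €30.72/tonne → €96,337.92
7 Nov – 31 Dec 2015: 55 days × 32 tonnes/day = 1,760 tonnes at €49.77/tonne → €87,595.20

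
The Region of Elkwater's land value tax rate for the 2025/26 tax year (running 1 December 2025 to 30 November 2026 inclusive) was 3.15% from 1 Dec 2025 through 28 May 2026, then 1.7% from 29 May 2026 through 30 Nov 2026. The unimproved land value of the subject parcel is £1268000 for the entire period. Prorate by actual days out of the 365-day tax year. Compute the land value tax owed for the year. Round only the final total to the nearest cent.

1 Dec 2025 – 28 May 2026: 179 days at 3.15% → £1268000 × 3.15% × 179/365 = £19587.9945
29 May – 30 Nov 2026: 186 days at 1.7% → £1268000 × 1.7% × 186/365 = £10984.7014
Total = £30572.6959

£30572.70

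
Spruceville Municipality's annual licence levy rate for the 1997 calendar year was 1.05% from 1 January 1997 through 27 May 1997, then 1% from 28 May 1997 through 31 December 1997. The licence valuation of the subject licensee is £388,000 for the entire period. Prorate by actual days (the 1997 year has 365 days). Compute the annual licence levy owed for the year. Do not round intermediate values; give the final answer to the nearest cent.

£3,958.13

1 January – 27 May 1997: 147 days at 1.05% → £388,000 × 1.05% × 147/365 = £1,640.7616
28 May – 31 December 1997: 218 days at 1% → £388,000 × 1% × 218/365 = £2,317.3699
Total = £3,958.1315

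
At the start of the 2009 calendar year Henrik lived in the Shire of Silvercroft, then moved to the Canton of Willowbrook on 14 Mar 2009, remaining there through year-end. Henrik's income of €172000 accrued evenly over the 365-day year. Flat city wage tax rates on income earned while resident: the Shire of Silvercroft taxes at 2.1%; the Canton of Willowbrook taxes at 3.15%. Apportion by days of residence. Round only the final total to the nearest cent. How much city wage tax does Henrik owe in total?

€5061.75

The Shire of Silvercroft, 1 Jan – 13 Mar 2009: 72 days → €172000 × 2.1% × 72/365 = €712.5041
The Canton of Willowbrook, 14 Mar – 31 Dec 2009: 293 days → €172000 × 3.15% × 293/365 = €4349.2438
Total = €5061.7479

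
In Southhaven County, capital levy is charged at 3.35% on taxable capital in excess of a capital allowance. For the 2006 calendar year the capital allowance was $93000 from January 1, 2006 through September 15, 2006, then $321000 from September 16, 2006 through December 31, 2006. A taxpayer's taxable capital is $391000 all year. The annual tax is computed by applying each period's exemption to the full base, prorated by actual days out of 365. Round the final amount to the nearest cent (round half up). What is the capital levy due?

January 1 – September 15, 2006: 258 days, exemption $93000 → ($391000 − $93000) × 3.35% × 258/365 = $7056.4767
September 16 – December 31, 2006: 107 days, exemption $321000 → ($391000 − $321000) × 3.35% × 107/365 = $687.4384
Total = $7743.9151

$7743.92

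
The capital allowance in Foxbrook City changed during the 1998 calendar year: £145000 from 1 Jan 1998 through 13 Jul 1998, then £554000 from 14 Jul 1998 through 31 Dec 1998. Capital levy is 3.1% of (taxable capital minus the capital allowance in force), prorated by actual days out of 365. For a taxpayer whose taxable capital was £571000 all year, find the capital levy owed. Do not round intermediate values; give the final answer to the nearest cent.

1 Jan – 13 Jul 1998: 194 days, exemption £145000 → (£571000 − £145000) × 3.1% × 194/365 = £7019.0795
14 Jul – 31 Dec 1998: 171 days, exemption £554000 → (£571000 − £554000) × 3.1% × 171/365 = £246.8959
Total = £7265.9753

£7265.98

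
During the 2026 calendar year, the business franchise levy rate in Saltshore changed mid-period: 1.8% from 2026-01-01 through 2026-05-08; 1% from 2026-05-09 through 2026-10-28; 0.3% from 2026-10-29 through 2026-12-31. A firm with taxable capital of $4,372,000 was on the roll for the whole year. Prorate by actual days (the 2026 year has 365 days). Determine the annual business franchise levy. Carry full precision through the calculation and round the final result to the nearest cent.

$50,619.38

2026-01-01 to 2026-05-08: 128 days at 1.8% → $4,372,000 × 1.8% × 128/365 = $27,597.5014
2026-05-09 to 2026-10-28: 173 days at 1% → $4,372,000 × 1% × 173/365 = $20,722.0822
2026-10-29 to 2026-12-31: 64 days at 0.3% → $4,372,000 × 0.3% × 64/365 = $2,299.7918
Total = $50,619.3753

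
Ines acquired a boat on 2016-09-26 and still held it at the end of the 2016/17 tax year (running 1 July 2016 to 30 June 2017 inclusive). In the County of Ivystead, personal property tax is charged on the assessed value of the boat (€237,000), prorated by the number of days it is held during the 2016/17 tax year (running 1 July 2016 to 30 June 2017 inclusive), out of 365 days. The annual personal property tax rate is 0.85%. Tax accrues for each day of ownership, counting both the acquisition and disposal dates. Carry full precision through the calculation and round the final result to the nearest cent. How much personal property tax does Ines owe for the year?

€1,534.33

Days held (2016-09-26 to 2017-06-30): 278 out of 365
Tax = €237,000 × 0.85% × 278/365 = €1,534.3315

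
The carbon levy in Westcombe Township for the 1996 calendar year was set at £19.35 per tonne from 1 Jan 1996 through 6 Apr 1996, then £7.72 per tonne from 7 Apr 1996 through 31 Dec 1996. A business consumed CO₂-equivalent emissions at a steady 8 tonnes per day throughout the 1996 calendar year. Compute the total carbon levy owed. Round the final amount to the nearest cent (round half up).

1 Jan – 6 Apr 1996: 97 days × 8 tonnes/day = 776 tonnes at £19.35/tonne → £15015.60
7 Apr – 31 Dec 1996: 269 days × 8 tonnes/day = 2,152 tonnes at £7.72/tonne → £16613.44

£31629.04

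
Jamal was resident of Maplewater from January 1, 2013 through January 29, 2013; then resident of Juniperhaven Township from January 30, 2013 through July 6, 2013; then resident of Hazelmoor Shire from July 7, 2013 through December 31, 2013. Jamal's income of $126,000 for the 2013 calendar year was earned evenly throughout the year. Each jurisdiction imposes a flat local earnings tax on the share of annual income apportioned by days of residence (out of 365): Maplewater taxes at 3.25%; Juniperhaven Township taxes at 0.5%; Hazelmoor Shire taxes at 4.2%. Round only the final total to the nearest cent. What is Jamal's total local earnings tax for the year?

Maplewater, January 1 – January 29, 2013: 29 days → $126,000 × 3.25% × 29/365 = $325.3562
Juniperhaven Township, January 30 – July 6, 2013: 158 days → $126,000 × 0.5% × 158/365 = $272.7123
Hazelmoor Shire, July 7 – December 31, 2013: 178 days → $126,000 × 4.2% × 178/365 = $2,580.7562
Total = $3,178.8247

$3,178.82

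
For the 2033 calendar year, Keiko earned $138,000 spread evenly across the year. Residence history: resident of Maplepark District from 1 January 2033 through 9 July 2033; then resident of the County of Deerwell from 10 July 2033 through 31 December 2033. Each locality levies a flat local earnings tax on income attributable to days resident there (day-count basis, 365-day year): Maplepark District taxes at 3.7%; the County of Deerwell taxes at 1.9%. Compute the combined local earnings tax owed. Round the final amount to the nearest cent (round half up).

Maplepark District, 1 January – 9 July 2033: 190 days → $138,000 × 3.7% × 190/365 = $2,657.9178
The County of Deerwell, 10 July – 31 December 2033: 175 days → $138,000 × 1.9% × 175/365 = $1,257.1233
Total = $3,915.0411

$3,915.04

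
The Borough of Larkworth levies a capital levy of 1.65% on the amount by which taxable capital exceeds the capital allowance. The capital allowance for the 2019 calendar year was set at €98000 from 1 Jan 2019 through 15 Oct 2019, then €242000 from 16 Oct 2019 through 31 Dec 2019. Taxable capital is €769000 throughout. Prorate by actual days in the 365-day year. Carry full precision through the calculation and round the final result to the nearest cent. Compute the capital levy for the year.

1 Jan – 15 Oct 2019: 288 days, exemption €98000 → (€769000 − €98000) × 1.65% × 288/365 = €8735.8685
16 Oct – 31 Dec 2019: 77 days, exemption €242000 → (€769000 − €242000) × 1.65% × 77/365 = €1834.3932
Total = €10570.2616

€10570.26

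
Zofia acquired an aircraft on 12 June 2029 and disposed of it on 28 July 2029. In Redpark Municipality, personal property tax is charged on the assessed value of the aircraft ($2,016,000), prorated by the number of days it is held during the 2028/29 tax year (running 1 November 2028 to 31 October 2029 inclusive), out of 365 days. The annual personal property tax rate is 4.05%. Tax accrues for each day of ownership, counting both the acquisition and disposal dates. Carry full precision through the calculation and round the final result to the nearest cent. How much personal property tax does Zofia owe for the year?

Days held (12 June – 28 July 2029): 47 out of 365
Tax = $2,016,000 × 4.05% × 47/365 = $10,513.5781

$10,513.58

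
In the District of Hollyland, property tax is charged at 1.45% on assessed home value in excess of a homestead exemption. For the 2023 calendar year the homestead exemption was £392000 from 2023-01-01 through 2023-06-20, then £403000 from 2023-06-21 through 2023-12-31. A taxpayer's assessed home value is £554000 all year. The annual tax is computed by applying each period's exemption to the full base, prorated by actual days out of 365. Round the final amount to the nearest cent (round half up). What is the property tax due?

£2264.22

2023-01-01 to 2023-06-20: 171 days, exemption £392000 → (£554000 − £392000) × 1.45% × 171/365 = £1100.4904
2023-06-21 to 2023-12-31: 194 days, exemption £403000 → (£554000 − £403000) × 1.45% × 194/365 = £1163.7342
Total = £2264.2247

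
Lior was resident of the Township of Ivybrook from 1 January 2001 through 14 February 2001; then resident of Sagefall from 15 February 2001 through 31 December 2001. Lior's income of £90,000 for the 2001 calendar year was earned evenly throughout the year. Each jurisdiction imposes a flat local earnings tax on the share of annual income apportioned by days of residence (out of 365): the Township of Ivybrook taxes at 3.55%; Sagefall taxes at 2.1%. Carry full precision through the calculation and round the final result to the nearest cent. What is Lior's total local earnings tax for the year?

The Township of Ivybrook, 1 January – 14 February 2001: 45 days → £90,000 × 3.55% × 45/365 = £393.9041
Sagefall, 15 February – 31 December 2001: 320 days → £90,000 × 2.1% × 320/365 = £1,656.9863
Total = £2,050.8904

£2,050.89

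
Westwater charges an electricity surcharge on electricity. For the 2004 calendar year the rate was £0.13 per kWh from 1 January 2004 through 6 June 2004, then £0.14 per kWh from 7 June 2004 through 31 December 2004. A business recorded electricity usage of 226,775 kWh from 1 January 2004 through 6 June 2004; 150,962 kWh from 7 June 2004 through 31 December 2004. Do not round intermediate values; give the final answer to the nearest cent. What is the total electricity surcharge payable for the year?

£50615.43

1 January – 6 June 2004: 226,775 kWh at £0.13/kWh → £29480.75
7 June – 31 December 2004: 150,962 kWh at £0.14/kWh → £21134.68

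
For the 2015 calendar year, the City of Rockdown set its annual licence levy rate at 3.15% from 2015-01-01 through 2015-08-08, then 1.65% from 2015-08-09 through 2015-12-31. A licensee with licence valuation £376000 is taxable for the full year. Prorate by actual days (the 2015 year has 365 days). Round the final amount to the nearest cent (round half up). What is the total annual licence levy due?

£9603.45

2015-01-01 to 2015-08-08: 220 days at 3.15% → £376000 × 3.15% × 220/365 = £7138.8493
2015-08-09 to 2015-12-31: 145 days at 1.65% → £376000 × 1.65% × 145/365 = £2464.6027
Total = £9603.4521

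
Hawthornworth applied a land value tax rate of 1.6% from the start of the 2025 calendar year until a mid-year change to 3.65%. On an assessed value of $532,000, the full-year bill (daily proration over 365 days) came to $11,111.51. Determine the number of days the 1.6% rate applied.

Let d = days at the first rate; then 365 − d days at the second rate.
$532,000 × [1.6%·d + 3.65%·(365−d)] / 365 = $11,111.51
Solving gives d = 278, so the new rate took effect on October 6, 2025.

278 days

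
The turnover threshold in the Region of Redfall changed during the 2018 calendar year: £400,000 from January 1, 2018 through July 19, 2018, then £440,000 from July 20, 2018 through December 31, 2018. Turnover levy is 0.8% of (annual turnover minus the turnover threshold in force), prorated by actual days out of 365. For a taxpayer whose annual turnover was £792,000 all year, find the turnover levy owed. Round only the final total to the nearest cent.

£2,991.34

January 1 – July 19, 2018: 200 days, exemption £400,000 → (£792,000 − £400,000) × 0.8% × 200/365 = £1,718.3562
July 20 – December 31, 2018: 165 days, exemption £440,000 → (£792,000 − £440,000) × 0.8% × 165/365 = £1,272.9863
Total = £2,991.3425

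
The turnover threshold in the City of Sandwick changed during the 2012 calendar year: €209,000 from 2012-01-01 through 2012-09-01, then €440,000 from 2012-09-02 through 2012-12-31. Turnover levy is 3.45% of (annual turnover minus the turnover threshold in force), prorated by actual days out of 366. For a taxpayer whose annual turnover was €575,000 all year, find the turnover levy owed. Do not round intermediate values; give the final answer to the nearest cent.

2012-01-01 to 2012-09-01: 245 days, exemption €209,000 → (€575,000 − €209,000) × 3.45% × 245/366 = €8,452.5000
2012-09-02 to 2012-12-31: 121 days, exemption €440,000 → (€575,000 − €440,000) × 3.45% × 121/366 = €1,539.7746
Total = €9,992.2746

€9,992.27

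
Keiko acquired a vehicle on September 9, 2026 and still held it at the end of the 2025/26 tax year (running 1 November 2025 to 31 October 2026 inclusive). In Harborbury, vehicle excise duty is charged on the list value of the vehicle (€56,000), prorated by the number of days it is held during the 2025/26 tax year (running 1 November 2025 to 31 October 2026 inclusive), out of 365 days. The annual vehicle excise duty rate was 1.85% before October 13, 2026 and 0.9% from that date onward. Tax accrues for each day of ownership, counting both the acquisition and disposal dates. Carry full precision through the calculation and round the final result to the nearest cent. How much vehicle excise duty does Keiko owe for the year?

€122.74

September 9 – October 12, 2026: 34 days at 1.85% → €56,000 × 1.85% × 34/365 = €96.5041
October 13 – October 31, 2026: 19 days at 0.9% → €56,000 × 0.9% × 19/365 = €26.2356
Total = €122.7397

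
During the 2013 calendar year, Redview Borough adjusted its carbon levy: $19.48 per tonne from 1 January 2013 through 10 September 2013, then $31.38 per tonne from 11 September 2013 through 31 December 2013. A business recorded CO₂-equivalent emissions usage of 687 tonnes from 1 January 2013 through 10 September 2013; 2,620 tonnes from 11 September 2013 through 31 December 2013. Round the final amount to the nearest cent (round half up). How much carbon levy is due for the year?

1 January – 10 September 2013: 687 tonnes at $19.48/tonne → $13,382.76
11 September – 31 December 2013: 2,620 tonnes at $31.38/tonne → $82,215.60

$95,598.36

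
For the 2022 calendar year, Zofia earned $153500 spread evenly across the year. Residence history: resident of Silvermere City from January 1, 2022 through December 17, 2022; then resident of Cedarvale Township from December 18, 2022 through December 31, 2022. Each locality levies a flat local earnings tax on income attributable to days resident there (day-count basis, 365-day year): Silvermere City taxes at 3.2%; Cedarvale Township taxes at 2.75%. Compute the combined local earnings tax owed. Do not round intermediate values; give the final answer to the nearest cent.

$4885.51

Silvermere City, January 1 – December 17, 2022: 351 days → $153500 × 3.2% × 351/365 = $4723.5945
Cedarvale Township, December 18 – December 31, 2022: 14 days → $153500 × 2.75% × 14/365 = $161.9110
Total = $4885.5055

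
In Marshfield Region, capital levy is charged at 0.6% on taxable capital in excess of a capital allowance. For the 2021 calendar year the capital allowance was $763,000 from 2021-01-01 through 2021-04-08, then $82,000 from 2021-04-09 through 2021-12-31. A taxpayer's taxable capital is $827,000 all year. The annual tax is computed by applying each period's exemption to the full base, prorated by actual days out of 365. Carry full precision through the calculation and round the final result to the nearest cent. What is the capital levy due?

2021-01-01 to 2021-04-08: 98 days, exemption $763,000 → ($827,000 − $763,000) × 0.6% × 98/365 = $103.1014
2021-04-09 to 2021-12-31: 267 days, exemption $82,000 → ($827,000 − $82,000) × 0.6% × 267/365 = $3,269.8356
Total = $3,372.9370

$3,372.94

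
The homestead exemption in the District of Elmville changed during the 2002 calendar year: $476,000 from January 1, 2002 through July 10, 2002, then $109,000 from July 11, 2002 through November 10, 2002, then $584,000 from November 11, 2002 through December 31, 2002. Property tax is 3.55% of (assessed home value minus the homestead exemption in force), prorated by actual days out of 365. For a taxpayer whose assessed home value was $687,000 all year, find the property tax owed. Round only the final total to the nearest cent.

January 1 – July 10, 2002: 191 days, exemption $476,000 → ($687,000 − $476,000) × 3.55% × 191/365 = $3,919.6863
July 11 – November 10, 2002: 123 days, exemption $109,000 → ($687,000 − $109,000) × 3.55% × 123/365 = $6,914.6219
November 11 – December 31, 2002: 51 days, exemption $584,000 → ($687,000 − $584,000) × 3.55% × 51/365 = $510.9082
Total = $11,345.2164

$11,345.22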